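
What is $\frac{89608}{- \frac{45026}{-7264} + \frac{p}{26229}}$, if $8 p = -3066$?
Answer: $\frac{406494863744}{28052453} \approx 14491.0$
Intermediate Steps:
$p = - \frac{1533}{4}$ ($p = \frac{1}{8} \left(-3066\right) = - \frac{1533}{4} \approx -383.25$)
$\frac{89608}{- \frac{45026}{-7264} + \frac{p}{26229}} = \frac{89608}{- \frac{45026}{-7264} - \frac{1533}{4 \cdot 26229}} = \frac{89608}{\left(-45026\right) \left(- \frac{1}{7264}\right) - \frac{73}{4996}} = \frac{89608}{\frac{22513}{3632} - \frac{73}{4996}} = \frac{89608}{\frac{28052453}{4536368}} = 89608 \cdot \frac{4536368}{28052453} = \frac{406494863744}{28052453}$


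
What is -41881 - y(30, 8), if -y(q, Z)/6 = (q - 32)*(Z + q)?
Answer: -42337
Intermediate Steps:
y(q, Z) = -6*(-32 + q)*(Z + q) (y(q, Z) = -6*(q - 32)*(Z + q) = -6*(-32 + q)*(Z + q))
-41881 - y(30, 8) = -41881 - (-6*30² + 192*8 + 192*30 - 6*8*30) = -41881 - (-6*900 + 1536 + 5760 - 1440) = -41881 - (-5400 + 1536 + 5760 - 1440) = -41881 - 1*456 = -41881 - 456 = -42337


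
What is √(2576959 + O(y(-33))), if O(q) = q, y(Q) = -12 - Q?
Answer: 2*√644245 ≈ 1605.3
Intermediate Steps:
√(2576959 + O(y(-33))) = √(2576959 + (-12 - 1*(-33))) = √(2576959 + (-12 + 33)) = √(2576959 + 21) = √2576980 = 2*√644245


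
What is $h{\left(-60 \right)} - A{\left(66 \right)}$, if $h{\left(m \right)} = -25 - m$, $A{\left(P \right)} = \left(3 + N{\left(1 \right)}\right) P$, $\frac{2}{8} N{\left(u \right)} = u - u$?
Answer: $-163$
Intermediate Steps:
$N{\left(u \right)} = 0$ ($N{\left(u \right)} = 4 \left(u - u\right) = 4 \cdot 0 = 0$)
$A{\left(P \right)} = 3 P$ ($A{\left(P \right)} = \left(3 + 0\right) P = 3 P$)
$h{\left(-60 \right)} - A{\left(66 \right)} = \left(-25 - -60\right) - 3 \cdot 66 = \left(-25 + 60\right) - 198 = 35 - 198 = -163$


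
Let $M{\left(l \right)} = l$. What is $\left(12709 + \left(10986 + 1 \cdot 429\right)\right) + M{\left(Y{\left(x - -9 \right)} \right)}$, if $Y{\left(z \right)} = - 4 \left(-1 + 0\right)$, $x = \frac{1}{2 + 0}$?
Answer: $24128$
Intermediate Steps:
$x = \frac{1}{2} \approx 0.5$
$Y{\left(z \right)} = 4$ ($Y{\left(z \right)} = \left(-4\right) \left(-1\right) = 4$)
$\left(12709 + \left(10986 + 1 \cdot 429\right)\right) + M{\left(Y{\left(x - -9 \right)} \right)} = \left(12709 + \left(10986 + 1 \cdot 429\right)\right) + 4 = \left(12709 + \left(10986 + 429\right)\right) + 4 = \left(12709 + 11415\right) + 4 = 24124 + 4 = 24128$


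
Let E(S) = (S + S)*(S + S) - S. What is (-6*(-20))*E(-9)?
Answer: 39960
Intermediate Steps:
E(S) = -S + 4*S**2 (E(S) = (2*S)*(2*S) - S = 4*S**2 - S = -S + 4*S**2)
(-6*(-20))*E(-9) = (-6*(-20))*(-9*(-1 + 4*(-9))) = 120*(-9*(-1 - 36)) = 120*(-9*(-37)) = 120*333 = 39960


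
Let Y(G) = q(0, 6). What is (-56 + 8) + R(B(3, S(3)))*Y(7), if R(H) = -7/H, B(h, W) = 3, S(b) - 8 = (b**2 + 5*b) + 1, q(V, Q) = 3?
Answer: -55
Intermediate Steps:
Y(G) = 3
S(b) = 9 + b**2 + 5*b (S(b) = 8 + ((b**2 + 5*b) + 1) = 8 + (1 + b**2 + 5*b) = 9 + b**2 + 5*b)
(-56 + 8) + R(B(3, S(3)))*Y(7) = (-56 + 8) - 7/3*3 = -48 - 7*1/3*3 = -48 - 7/3*3 = -48 - 7 = -55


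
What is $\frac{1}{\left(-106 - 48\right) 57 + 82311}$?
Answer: $\frac{1}{73533} \approx 1.3599 \cdot 10^{-5}$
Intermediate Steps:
$\frac{1}{\left(-106 - 48\right) 57 + 82311} = \frac{1}{\left(-154\right) 57 + 82311} = \frac{1}{-8778 + 82311} = \frac{1}{73533}$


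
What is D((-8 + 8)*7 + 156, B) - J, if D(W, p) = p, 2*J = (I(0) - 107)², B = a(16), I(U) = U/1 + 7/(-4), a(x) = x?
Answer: -188713/32 ≈ -5897.3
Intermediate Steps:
I(U) = -7/4 + U (I(U) = U*1 + 7*(-¼) = U - 7/4 = -7/4 + U)
B = 16
J = 189225/32 (J = ((-7/4 + 0) - 107)²/2 = (-7/4 - 107)²/2 = (-435/4)²/2 = (½)*(189225/16) = 189225/32 ≈ 5913.3)
D((-8 + 8)*7 + 156, B) - J = 16 - 1*189225/32 = 16 - 189225/32 = -188713/32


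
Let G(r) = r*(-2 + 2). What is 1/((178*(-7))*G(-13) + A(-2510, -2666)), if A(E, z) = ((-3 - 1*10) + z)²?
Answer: 1/7177041 ≈ 1.3933e-7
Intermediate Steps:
A(E, z) = (-13 + z)² (A(E, z) = ((-3 - 10) + z)² = (-13 + z)²)
G(r) = 0 (G(r) = r*0 = 0)
1/((178*(-7))*G(-13) + A(-2510, -2666)) = 1/((178*(-7))*0 + (-13 - 2666)²) = 1/(-1246*0 + (-2679)²) = 1/(0 + 7177041) = 1/7177041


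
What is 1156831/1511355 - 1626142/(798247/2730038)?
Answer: -353134367268444017/63496557615 ≈ -5.5615e+6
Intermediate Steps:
1156831/1511355 - 1626142/(798247/2730038) = 1156831*(1/1511355) - 1626142/(798247*(1/2730038)) = 1156831/1511355 - 1626142/798247/2730038 = 1156831/1511355 - 1626142*2730038/798247 = 1156831/1511355 - 4439429453396/798247 = -353134367268444017/63496557615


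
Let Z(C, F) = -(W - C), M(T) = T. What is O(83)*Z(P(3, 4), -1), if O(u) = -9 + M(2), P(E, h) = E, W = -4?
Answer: -49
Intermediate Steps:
Z(C, F) = 4 + C (Z(C, F) = -(-4 - C) = 4 + C)
O(u) = -7 (O(u) = -9 + 2 = -7)
O(83)*Z(P(3, 4), -1) = -7*(4 + 3) = -7*7 = -49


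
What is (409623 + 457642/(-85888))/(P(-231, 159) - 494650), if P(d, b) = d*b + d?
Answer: -17590621291/22829459840 ≈ -0.77052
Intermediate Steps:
P(d, b) = d + b*d (P(d, b) = b*d + d = d + b*d)
(409623 + 457642/(-85888))/(P(-231, 159) - 494650) = (409623 + 457642/(-85888))/(-231*(1 + 159) - 494650) = (409623 + 457642*(-1/85888))/(-231*160 - 494650) = (409623 - 228821/42944)/(-36960 - 494650) = (17590621291/42944)/(-531610) = (17590621291/42944)*(-1/531610) = -17590621291/22829459840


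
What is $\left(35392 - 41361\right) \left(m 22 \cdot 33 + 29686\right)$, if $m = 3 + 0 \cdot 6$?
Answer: $-190196216$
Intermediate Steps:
$m = 3$ ($m = 3 + 0 = 3$)
$\left(35392 - 41361\right) \left(m 22 \cdot 33 + 29686\right) = \left(35392 - 41361\right) \left(3 \cdot 22 \cdot 33 + 29686\right) = - 5969 \left(66 \cdot 33 + 29686\right) = - 5969 \left(2178 + 29686\right) = \left(-5969\right) 31864 = -190196216$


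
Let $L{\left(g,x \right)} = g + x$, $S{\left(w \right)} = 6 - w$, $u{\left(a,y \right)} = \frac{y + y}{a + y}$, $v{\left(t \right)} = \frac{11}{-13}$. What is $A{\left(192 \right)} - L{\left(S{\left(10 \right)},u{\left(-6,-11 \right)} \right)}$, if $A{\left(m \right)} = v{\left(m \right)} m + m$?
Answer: $\frac{7126}{221} \approx 32.244$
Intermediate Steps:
$v{\left(t \right)} = - \frac{11}{13}$ ($v{\left(t \right)} = 11 \left(- \frac{1}{13}\right) = - \frac{11}{13}$)
$u{\left(a,y \right)} = \frac{2 y}{a + y}$
$A{\left(m \right)} = \frac{2 m}{13}$ ($A{\left(m \right)} = - \frac{11 m}{13} + m = \frac{2 m}{13}$)
$A{\left(192 \right)} - L{\left(S{\left(10 \right)},u{\left(-6,-11 \right)} \right)} = \frac{2}{13} \cdot 192 - \left(\left(6 - 10\right) + 2 \left(-11\right) \frac{1}{-6 - 11}\right) = \frac{384}{13} - \left(\left(6 - 10\right) + 2 \left(-11\right) \frac{1}{-17}\right) = \frac{384}{13} - \left(-4 + 2 \left(-11\right) \left(- \frac{1}{17}\right)\right) = \frac{384}{13} - \left(-4 + \frac{22}{17}\right) = \frac{384}{13} - - \frac{46}{17} = \frac{384}{13} + \frac{46}{17} = \frac{7126}{221}$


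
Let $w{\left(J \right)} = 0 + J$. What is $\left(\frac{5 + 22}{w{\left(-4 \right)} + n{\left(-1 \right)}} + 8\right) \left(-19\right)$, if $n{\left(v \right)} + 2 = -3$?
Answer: $-95$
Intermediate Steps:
$n{\left(v \right)} = -5$ ($n{\left(v \right)} = -2 - 3 = -5$)
$w{\left(J \right)} = J$
$\left(\frac{5 + 22}{w{\left(-4 \right)} + n{\left(-1 \right)}} + 8\right) \left(-19\right) = \left(\frac{5 + 22}{-4 - 5} + 8\right) \left(-19\right) = \left(\frac{27}{-9} + 8\right) \left(-19\right) = \left(27 \left(- \frac{1}{9}\right) + 8\right) \left(-19\right) = \left(-3 + 8\right) \left(-19\right) = 5 \left(-19\right) = -95$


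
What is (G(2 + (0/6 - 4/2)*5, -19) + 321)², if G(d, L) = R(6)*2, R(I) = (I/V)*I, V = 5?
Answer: 2812329/25 ≈ 1.1249e+5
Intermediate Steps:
R(I) = I²/5 (R(I) = (I/5)*I = I²/5)
G(d, L) = 72/5 (G(d, L) = ((⅕)*6²)*2 = ((⅕)*36)*2 = (36/5)*2 = 72/5)
(G(2 + (0/6 - 4/2)*5, -19) + 321)² = (72/5 + 321)² = (1677/5)² = 2812329/25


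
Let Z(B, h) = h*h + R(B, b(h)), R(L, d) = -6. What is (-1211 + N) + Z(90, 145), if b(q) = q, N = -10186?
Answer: 9622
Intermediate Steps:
Z(B, h) = -6 + h² (Z(B, h) = h*h - 6 = h² - 6 = -6 + h²)
(-1211 + N) + Z(90, 145) = (-1211 - 10186) + (-6 + 145²) = -11397 + (-6 + 21025) = -11397 + 21019 = 9622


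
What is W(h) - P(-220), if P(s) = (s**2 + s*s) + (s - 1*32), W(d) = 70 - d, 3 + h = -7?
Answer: -96468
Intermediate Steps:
h = -10 (h = -3 - 7 = -10)
P(s) = -32 + s + 2*s**2 (P(s) = (s**2 + s**2) + (s - 32) = 2*s**2 + (-32 + s) = -32 + s + 2*s**2)
W(h) - P(-220) = (70 - 1*(-10)) - (-32 - 220 + 2*(-220)**2) = (70 + 10) - (-32 - 220 + 2*48400) = 80 - (-32 - 220 + 96800) = 80 - 1*96548 = 80 - 96548 = -96468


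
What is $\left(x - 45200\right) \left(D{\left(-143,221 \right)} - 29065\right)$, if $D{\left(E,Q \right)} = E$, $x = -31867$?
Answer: $2250972936$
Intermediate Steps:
$\left(x - 45200\right) \left(D{\left(-143,221 \right)} - 29065\right) = \left(-31867 - 45200\right) \left(-143 - 29065\right) = \left(-77067\right) \left(-29208\right) = 2250972936$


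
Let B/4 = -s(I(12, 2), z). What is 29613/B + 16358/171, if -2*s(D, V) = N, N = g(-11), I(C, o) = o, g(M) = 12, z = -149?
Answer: 1818805/1368 ≈ 1329.5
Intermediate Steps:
N = 12
s(D, V) = -6 (s(D, V) = -½*12 = -6)
B = 24 (B = 4*(-1*(-6)) = 4*6 = 24)
29613/B + 16358/171 = 29613/24 + 16358/171 = 29613*(1/24) + 16358*(1/171) = 9871/8 + 16358/171 = 1818805/1368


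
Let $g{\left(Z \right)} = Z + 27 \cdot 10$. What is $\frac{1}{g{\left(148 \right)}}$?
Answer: $\frac{1}{418} \approx 0.0023923$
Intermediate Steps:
$g{\left(Z \right)} = 270 + Z$ ($g{\left(Z \right)} = Z + 270 = 270 + Z$)
$\frac{1}{g{\left(148 \right)}} = \frac{1}{270 + 148} = \frac{1}{418}$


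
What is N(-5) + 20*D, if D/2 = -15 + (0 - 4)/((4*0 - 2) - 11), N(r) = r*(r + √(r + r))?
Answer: -7315/13 - 5*I*√10 ≈ -562.69 - 15.811*I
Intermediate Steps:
N(r) = r*(r + √2*√r) (N(r) = r*(r + √(2*r)) = r*(r + √2*√r))
D = -382/13 (D = 2*(-15 + (0 - 4)/((4*0 - 2) - 11)) = 2*(-15 - 4/((0 - 2) - 11)) = 2*(-15 - 4/(-2 - 11)) = 2*(-15 - 4/(-13)) = 2*(-15 - 4*(-1/13)) = 2*(-15 + 4/13) = 2*(-191/13) = -382/13 ≈ -29.385)
N(-5) + 20*D = ((-5)² + √2*(-5)^(3/2)) + 20*(-382/13) = (25 + √2*(-5*I*√5)) - 7640/13 = (25 - 5*I*√10) - 7640/13 = -7315/13 - 5*I*√10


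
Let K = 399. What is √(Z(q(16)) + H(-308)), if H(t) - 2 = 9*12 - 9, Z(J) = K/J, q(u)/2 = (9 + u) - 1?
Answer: √1749/4 ≈ 10.455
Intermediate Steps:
q(u) = 16 + 2*u (q(u) = 2*((9 + u) - 1) = 2*(8 + u) = 16 + 2*u)
Z(J) = 399/J
H(t) = 101 (H(t) = 2 + (9*12 - 9) = 2 + (108 - 9) = 2 + 99 = 101)
√(Z(q(16)) + H(-308)) = √(399/(16 + 2*16) + 101) = √(399/(16 + 32) + 101) = √(399/48 + 101) = √(399*(1/48) + 101) = √(133/16 + 101) = √(1749/16) = √1749/4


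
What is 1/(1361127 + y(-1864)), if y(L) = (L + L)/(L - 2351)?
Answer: 4215/5737154033 ≈ 7.3468e-7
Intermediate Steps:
y(L) = 2*L/(-2351 + L) (y(L) = (2*L)/(-2351 + L) = 2*L/(-2351 + L))
1/(1361127 + y(-1864)) = 1/(1361127 + 2*(-1864)/(-2351 - 1864)) = 1/(1361127 + 2*(-1864)/(-4215)) = 1/(1361127 + 2*(-1864)*(-1/4215)) = 1/(1361127 + 3728/4215) = 1/(5737154033/4215) = 4215/5737154033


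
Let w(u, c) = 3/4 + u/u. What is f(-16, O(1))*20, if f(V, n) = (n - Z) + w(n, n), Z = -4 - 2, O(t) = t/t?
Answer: 175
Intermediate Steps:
O(t) = 1
Z = -6
w(u, c) = 7/4 (w(u, c) = 3*(¼) + 1 = ¾ + 1 = 7/4)
f(V, n) = 31/4 + n (f(V, n) = (n - 1*(-6)) + 7/4 = (n + 6) + 7/4 = (6 + n) + 7/4 = 31/4 + n)
f(-16, O(1))*20 = (31/4 + 1)*20 = (35/4)*20 = 175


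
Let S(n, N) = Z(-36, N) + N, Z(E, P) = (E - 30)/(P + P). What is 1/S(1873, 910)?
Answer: 910/828067 ≈ 0.0010989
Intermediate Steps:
Z(E, P) = (-30 + E)/(2*P) (Z(E, P) = (-30 + E)/((2*P)) = (-30 + E)*(1/(2*P)) = (-30 + E)/(2*P))
S(n, N) = N - 33/N (S(n, N) = (-30 - 36)/(2*N) + N = (½)*(-66)/N + N = -33/N + N = N - 33/N)
1/S(1873, 910) = 1/(910 - 33/910) = 1/(828067/910) = 910/828067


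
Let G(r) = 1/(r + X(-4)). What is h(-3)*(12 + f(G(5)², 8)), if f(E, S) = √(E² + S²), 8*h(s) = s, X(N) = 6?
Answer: -9/2 - 15*√37481/968 ≈ -7.5000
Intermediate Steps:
h(s) = s/8
G(r) = 1/(6 + r) (G(r) = 1/(r + 6) = 1/(6 + r))
h(-3)*(12 + f(G(5)², 8)) = ((⅛)*(-3))*(12 + √(((1/(6 + 5))²)² + 8²)) = -3*(12 + √(((1/11)²)² + 64))/8 = -3*(12 + √((1/121)² + 64))/8 = -3*(12 + √(1/14641 + 64))/8 = -3*(12 + √(937025/14641))/8 = -3*(12 + 5*√37481/121)/8 = -9/2 - 15*√37481/968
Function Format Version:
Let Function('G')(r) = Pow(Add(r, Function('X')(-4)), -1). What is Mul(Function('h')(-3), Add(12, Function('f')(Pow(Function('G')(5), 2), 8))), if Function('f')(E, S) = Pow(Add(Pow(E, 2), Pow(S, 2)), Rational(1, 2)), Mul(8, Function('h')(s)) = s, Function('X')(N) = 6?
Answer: Add(Rational(-9, 2), Mul(Rational(-15, 968), Pow(37481, Rational(1, 2)))) ≈ -7.5000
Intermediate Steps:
Function('h')(s) = Mul(Rational(1, 8), s)
Function('G')(r) = Pow(Add(6, r), -1) (Function('G')(r) = Pow(Add(r, 6), -1) = Pow(Add(6, r), -1))
Mul(Function('h')(-3), Add(12, Function('f')(Pow(Function('G')(5), 2), 8))) = Mul(Mul(Rational(1, 8), -3), Add(12, Pow(Add(Pow(Pow(Pow(Add(6, 5), -1), 2), 2), Pow(8, 2)), Rational(1, 2)))) = Mul(Rational(-3, 8), Add(12, Pow(Add(Pow(Pow(Pow(11, -1), 2), 2), 64), Rational(1, 2)))) = Mul(Rational(-3, 8), Add(12, Pow(Add(Pow(Pow(Rational(1, 11), 2), 2), 64), Rational(1, 2)))) = Mul(Rational(-3, 8), Add(12, Pow(Add(Pow(Rational(1, 121), 2), 64), Rational(1, 2)))) = Mul(Rational(-3, 8), Add(12, Pow(Add(Rational(1, 14641), 64), Rational(1, 2)))) = Mul(Rational(-3, 8), Add(12, Pow(Rational(937025, 14641), Rational(1, 2)))) = Mul(Rational(-3, 8), Add(12, Mul(Rational(5, 121), Pow(37481, Rational(1, 2))))) = Add(Rational(-9, 2), Mul(Rational(-15, 968), Pow(37481, Rational(1, 2))))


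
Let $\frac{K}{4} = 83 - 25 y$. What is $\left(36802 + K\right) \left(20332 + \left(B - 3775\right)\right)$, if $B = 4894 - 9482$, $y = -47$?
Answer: $500711146$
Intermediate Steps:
$B = -4588$ ($B = 4894 - 9482 = -4588$)
$K = 5032$ ($K = 4 \left(83 - -1175\right) = 4 \left(83 + 1175\right) = 4 \cdot 1258 = 5032$)
$\left(36802 + K\right) \left(20332 + \left(B - 3775\right)\right) = \left(36802 + 5032\right) \left(20332 - 8363\right) = 41834 \left(20332 - 8363\right) = 41834 \cdot 11969 = 500711146$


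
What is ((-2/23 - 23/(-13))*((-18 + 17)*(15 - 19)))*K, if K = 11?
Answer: 22132/299 ≈ 74.020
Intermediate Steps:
((-2/23 - 23/(-13))*((-18 + 17)*(15 - 19)))*K = ((-2/23 - 23/(-13))*((-18 + 17)*(15 - 19)))*11 = ((-2*1/23 - 23*(-1/13))*(-1*(-4)))*11 = ((-2/23 + 23/13)*4)*11 = ((503/299)*4)*11 = (2012/299)*11 = 22132/299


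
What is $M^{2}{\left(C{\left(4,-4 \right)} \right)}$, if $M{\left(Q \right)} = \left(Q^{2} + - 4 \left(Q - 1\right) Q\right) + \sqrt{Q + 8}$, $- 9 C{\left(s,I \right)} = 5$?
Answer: $\frac{12652}{729} - \frac{170 \sqrt{67}}{81} \approx 0.17615$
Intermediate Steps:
$C{\left(s,I \right)} = - \frac{5}{9}$ ($C{\left(s,I \right)} = \left(- \frac{1}{9}\right) 5 = - \frac{5}{9}$)
$M{\left(Q \right)} = Q^{2} + \sqrt{8 + Q} + Q \left(4 - 4 Q\right)$ ($M{\left(Q \right)} = \left(Q^{2} + - 4 \left(-1 + Q\right) Q\right) + \sqrt{8 + Q} = \left(Q^{2} + \left(4 - 4 Q\right) Q\right) + \sqrt{8 + Q} = \left(Q^{2} + Q \left(4 - 4 Q\right)\right) + \sqrt{8 + Q} = Q^{2} + \sqrt{8 + Q} + Q \left(4 - 4 Q\right)$)
$M^{2}{\left(C{\left(4,-4 \right)} \right)} = \left(\sqrt{8 - \frac{5}{9}} - 3 \left(- \frac{5}{9}\right)^{2} + 4 \left(- \frac{5}{9}\right)\right)^{2} = \left(\sqrt{\frac{67}{9}} - \frac{25}{27} - \frac{20}{9}\right)^{2} = \left(\frac{\sqrt{67}}{3} - \frac{25}{27} - \frac{20}{9}\right)^{2} = \left(- \frac{85}{27} + \frac{\sqrt{67}}{3}\right)^{2}$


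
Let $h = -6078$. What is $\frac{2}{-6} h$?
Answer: $2026$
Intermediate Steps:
$\frac{2}{-6} h = \frac{2}{-6} \left(-6078\right) = 2 \left(- \frac{1}{6}\right) \left(-6078\right) = \left(- \frac{1}{3}\right) \left(-6078\right) = 2026$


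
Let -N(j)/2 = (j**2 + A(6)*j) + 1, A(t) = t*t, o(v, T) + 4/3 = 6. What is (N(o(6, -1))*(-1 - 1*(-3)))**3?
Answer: -323959604032/729 ≈ -4.4439e+8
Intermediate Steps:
o(v, T) = 14/3 (o(v, T) = -4/3 + 6 = 14/3)
A(t) = t**2
N(j) = -2 - 72*j - 2*j**2 (N(j) = -2*((j**2 + 6**2*j) + 1) = -2*((j**2 + 36*j) + 1) = -2*(1 + j**2 + 36*j) = -2 - 72*j - 2*j**2)
(N(o(6, -1))*(-1 - 1*(-3)))**3 = ((-2 - 72*14/3 - 2*(14/3)**2)*(-1 - 1*(-3)))**3 = ((-2 - 336 - 2*196/9)*(-1 + 3))**3 = ((-2 - 336 - 392/9)*2)**3 = (-3434/9*2)**3 = (-6868/9)**3 = -323959604032/729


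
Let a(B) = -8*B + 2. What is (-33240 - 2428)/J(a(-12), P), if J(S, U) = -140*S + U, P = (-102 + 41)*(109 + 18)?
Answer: 35668/21467 ≈ 1.6615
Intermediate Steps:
a(B) = 2 - 8*B
P = -7747 (P = -61*127 = -7747)
J(S, U) = U - 140*S
(-33240 - 2428)/J(a(-12), P) = (-33240 - 2428)/(-7747 - 140*(2 - 8*(-12))) = -35668/(-7747 - 140*(2 + 96)) = -35668/(-7747 - 140*98) = -35668/(-7747 - 13720) = -35668/(-21467) = -35668*(-1/21467) = 35668/21467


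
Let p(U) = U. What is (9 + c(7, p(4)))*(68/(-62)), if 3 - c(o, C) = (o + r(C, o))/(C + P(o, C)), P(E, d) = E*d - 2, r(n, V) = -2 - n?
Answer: -6103/465 ≈ -13.125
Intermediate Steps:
P(E, d) = -2 + E*d
c(o, C) = 3 - (-2 + o - C)/(-2 + C + C*o) (c(o, C) = 3 - (o + (-2 - C))/(C + (-2 + o*C)) = 3 - (-2 + o - C)/(C + (-2 + C*o)) = 3 - (-2 + o - C)/(-2 + C + C*o))
(9 + c(7, p(4)))*(68/(-62)) = (9 + (-4 - 1*7 + 4*4 + 3*4*7)/(-2 + 4 + 4*7))*(68/(-62)) = (9 + (-4 - 7 + 16 + 84)/(-2 + 4 + 28))*(68*(-1/62)) = (9 + 89/30)*(-34/31) = (359/30)*(-34/31) = -6103/465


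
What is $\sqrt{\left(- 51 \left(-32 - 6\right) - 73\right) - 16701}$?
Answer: $2 i \sqrt{3709} \approx 121.8 i$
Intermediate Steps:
$\sqrt{\left(- 51 \left(-32 - 6\right) - 73\right) - 16701} = \sqrt{\left(\left(-51\right) \left(-38\right) - 73\right) - 16701} = \sqrt{\left(1938 - 73\right) - 16701} = \sqrt{1865 - 16701} = \sqrt{-14836} = 2 i \sqrt{3709}$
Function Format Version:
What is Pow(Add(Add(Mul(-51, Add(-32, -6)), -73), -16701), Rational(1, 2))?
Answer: Mul(2, I, Pow(3709, Rational(1, 2))) ≈ Mul(121.80, I)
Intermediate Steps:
Pow(Add(Add(Mul(-51, Add(-32, -6)), -73), -16701), Rational(1, 2)) = Pow(Add(Add(Mul(-51, -38), -73), -16701), Rational(1, 2)) = Pow(Add(Add(1938, -73), -16701), Rational(1, 2)) = Pow(Add(1865, -16701), Rational(1, 2)) = Pow(-14836, Rational(1, 2)) = Mul(2, I, Pow(3709, Rational(1, 2)))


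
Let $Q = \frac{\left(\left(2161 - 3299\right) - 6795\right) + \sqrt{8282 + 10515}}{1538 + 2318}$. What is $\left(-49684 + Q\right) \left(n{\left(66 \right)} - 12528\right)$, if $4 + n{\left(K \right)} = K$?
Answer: $\frac{1194176960821}{1928} - \frac{6233 \sqrt{18797}}{1928} \approx 6.1939 \cdot 10^{8}$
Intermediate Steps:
$n{\left(K \right)} = -4 + K$
$Q = - \frac{7933}{3856} + \frac{\sqrt{18797}}{3856}$ ($Q = \frac{\left(-1138 - 6795\right) + \sqrt{18797}}{3856} = \left(-7933 + \sqrt{18797}\right) \frac{1}{3856} = - \frac{7933}{3856} + \frac{\sqrt{18797}}{3856} \approx -2.0218$)
$\left(-49684 + Q\right) \left(n{\left(66 \right)} - 12528\right) = \left(-49684 - \left(\frac{7933}{3856} - \frac{\sqrt{18797}}{3856}\right)\right) \left(\left(-4 + 66\right) - 12528\right) = \left(- \frac{191589437}{3856} + \frac{\sqrt{18797}}{3856}\right) \left(62 - 12528\right) = \left(- \frac{191589437}{3856} + \frac{\sqrt{18797}}{3856}\right) \left(-12466\right) = \frac{1194176960821}{1928} - \frac{6233 \sqrt{18797}}{1928}$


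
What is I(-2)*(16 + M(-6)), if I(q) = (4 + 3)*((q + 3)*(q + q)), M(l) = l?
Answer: -280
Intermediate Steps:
I(q) = 14*q*(3 + q) (I(q) = 7*((3 + q)*(2*q)) = 7*(2*q*(3 + q)) = 14*q*(3 + q))
I(-2)*(16 + M(-6)) = (14*(-2)*(3 - 2))*(16 - 6) = (14*(-2)*1)*10 = -28*10 = -280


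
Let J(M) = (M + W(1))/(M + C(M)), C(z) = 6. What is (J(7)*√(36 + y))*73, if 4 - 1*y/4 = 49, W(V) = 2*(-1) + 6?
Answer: 9636*I/13 ≈ 741.23*I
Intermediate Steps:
W(V) = 4 (W(V) = -2 + 6 = 4)
y = -180 (y = 16 - 4*49 = 16 - 196 = -180)
J(M) = (4 + M)/(6 + M) (J(M) = (M + 4)/(M + 6) = (4 + M)/(6 + M))
(J(7)*√(36 + y))*73 = (((4 + 7)/(6 + 7))*√(36 - 180))*73 = ((11/13)*√(-144))*73 = (((1/13)*11)*(12*I))*73 = (11*(12*I)/13)*73 = (132*I/13)*73 = 9636*I/13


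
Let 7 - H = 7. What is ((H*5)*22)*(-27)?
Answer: 0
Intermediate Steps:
H = 0 (H = 7 - 1*7 = 7 - 7 = 0)
((H*5)*22)*(-27) = ((0*5)*22)*(-27) = (0*22)*(-27) = 0*(-27) = 0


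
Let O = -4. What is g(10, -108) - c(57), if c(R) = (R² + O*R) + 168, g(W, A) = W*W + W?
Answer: -3079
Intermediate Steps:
g(W, A) = W + W² (g(W, A) = W² + W = W + W²)
c(R) = 168 + R² - 4*R (c(R) = (R² - 4*R) + 168 = 168 + R² - 4*R)
g(10, -108) - c(57) = 10*(1 + 10) - (168 + 57² - 4*57) = 10*11 - (168 + 3249 - 228) = 110 - 1*3189 = 110 - 3189 = -3079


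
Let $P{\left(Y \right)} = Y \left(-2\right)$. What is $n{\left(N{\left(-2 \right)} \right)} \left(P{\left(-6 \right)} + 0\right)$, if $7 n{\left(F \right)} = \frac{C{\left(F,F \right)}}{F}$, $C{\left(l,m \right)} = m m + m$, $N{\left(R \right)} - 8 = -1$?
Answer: $\frac{96}{7} \approx 13.714$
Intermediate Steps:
$P{\left(Y \right)} = - 2 Y$
$N{\left(R \right)} = 7$ ($N{\left(R \right)} = 8 - 1 = 7$)
$C{\left(l,m \right)} = m + m^{2}$ ($C{\left(l,m \right)} = m^{2} + m = m + m^{2}$)
$n{\left(F \right)} = \frac{1}{7} + \frac{F}{7}$ ($n{\left(F \right)} = \frac{F \left(1 + F\right) \frac{1}{F}}{7} = \frac{1 + F}{7} = \frac{1}{7} + \frac{F}{7}$)
$n{\left(N{\left(-2 \right)} \right)} \left(P{\left(-6 \right)} + 0\right) = \left(\frac{1}{7} + \frac{1}{7} \cdot 7\right) \left(\left(-2\right) \left(-6\right) + 0\right) = \left(\frac{1}{7} + 1\right) \left(12 + 0\right) = \frac{8}{7} \cdot 12 = \frac{96}{7}$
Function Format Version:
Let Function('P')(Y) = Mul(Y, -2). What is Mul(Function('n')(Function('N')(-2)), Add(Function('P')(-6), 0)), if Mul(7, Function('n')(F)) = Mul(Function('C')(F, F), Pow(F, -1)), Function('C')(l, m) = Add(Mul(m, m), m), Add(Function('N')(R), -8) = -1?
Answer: Rational(96, 7) ≈ 13.714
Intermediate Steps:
Function('P')(Y) = Mul(-2, Y)
Function('N')(R) = 7 (Function('N')(R) = Add(8, -1) = 7)
Function('C')(l, m) = Add(m, Pow(m, 2)) (Function('C')(l, m) = Add(Pow(m, 2), m) = Add(m, Pow(m, 2)))
Function('n')(F) = Add(Rational(1, 7), Mul(Rational(1, 7), F)) (Function('n')(F) = Mul(Rational(1, 7), Mul(Mul(F, Add(1, F)), Pow(F, -1))) = Mul(Rational(1, 7), Add(1, F)) = Add(Rational(1, 7), Mul(Rational(1, 7), F)))
Mul(Function('n')(Function('N')(-2)), Add(Function('P')(-6), 0)) = Mul(Add(Rational(1, 7), Mul(Rational(1, 7), 7)), Add(Mul(-2, -6), 0)) = Mul(Add(Rational(1, 7), 1), Add(12, 0)) = Mul(Rational(8, 7), 12) = Rational(96, 7)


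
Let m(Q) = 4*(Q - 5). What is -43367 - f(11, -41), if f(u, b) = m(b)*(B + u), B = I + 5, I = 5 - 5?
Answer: -40423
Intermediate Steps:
I = 0
B = 5 (B = 0 + 5 = 5)
m(Q) = -20 + 4*Q (m(Q) = 4*(-5 + Q) = -20 + 4*Q)
f(u, b) = (-20 + 4*b)*(5 + u)
-43367 - f(11, -41) = -43367 - 4*(-5 - 41)*(5 + 11) = -43367 - 4*(-46)*16 = -43367 - 1*(-2944) = -43367 + 2944 = -40423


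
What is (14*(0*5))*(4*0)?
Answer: 0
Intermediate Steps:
(14*(0*5))*(4*0) = (14*0)*0 = 0*0 = 0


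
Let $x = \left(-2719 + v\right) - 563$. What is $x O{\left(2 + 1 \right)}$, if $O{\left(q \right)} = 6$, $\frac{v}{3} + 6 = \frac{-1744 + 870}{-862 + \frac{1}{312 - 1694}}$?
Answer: $- \frac{113843968}{5755} \approx -19782.0$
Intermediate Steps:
$v = - \frac{258254}{17265}$ ($v = -18 + 3 \frac{-1744 + 870}{-862 + \frac{1}{312 - 1694}} = -18 + 3 \left(- \frac{874}{-862 + \frac{1}{-1382}}\right) = -18 + 3 \left(- \frac{874}{-862 - \frac{1}{1382}}\right) = -18 + 3 \left(- \frac{874}{- \frac{1191285}{1382}}\right) = -18 + 3 \left(\left(-874\right) \left(- \frac{1382}{1191285}\right)\right) = -18 + 3 \cdot \frac{52516}{51795} = -18 + \frac{52516}{17265} = - \frac{258254}{17265} \approx -14.958$)
$x = - \frac{56921984}{17265}$ ($x = \left(-2719 - \frac{258254}{17265}\right) - 563 = - \frac{47201789}{17265} - 563 = - \frac{56921984}{17265} \approx -3297.0$)
$x O{\left(2 + 1 \right)} = \left(- \frac{56921984}{17265}\right) 6 = - \frac{113843968}{5755}$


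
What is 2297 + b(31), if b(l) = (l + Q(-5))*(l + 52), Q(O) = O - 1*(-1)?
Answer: 4538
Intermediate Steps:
Q(O) = 1 + O (Q(O) = O + 1 = 1 + O)
b(l) = (-4 + l)*(52 + l) (b(l) = (l + (1 - 5))*(l + 52) = (l - 4)*(52 + l) = (-4 + l)*(52 + l))
2297 + b(31) = 2297 + (-208 + 31² + 48*31) = 2297 + (-208 + 961 + 1488) = 2297 + 2241 = 4538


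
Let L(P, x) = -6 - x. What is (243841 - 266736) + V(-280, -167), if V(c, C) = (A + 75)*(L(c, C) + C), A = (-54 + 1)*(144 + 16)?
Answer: 27535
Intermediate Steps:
A = -8480 (A = -53*160 = -8480)
V(c, C) = 50430 (V(c, C) = (-8480 + 75)*((-6 - C) + C) = -8405*(-6) = 50430)
(243841 - 266736) + V(-280, -167) = (243841 - 266736) + 50430 = -22895 + 50430 = 27535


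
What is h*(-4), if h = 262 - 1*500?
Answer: 952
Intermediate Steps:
h = -238 (h = 262 - 500 = -238)
h*(-4) = -238*(-4) = 952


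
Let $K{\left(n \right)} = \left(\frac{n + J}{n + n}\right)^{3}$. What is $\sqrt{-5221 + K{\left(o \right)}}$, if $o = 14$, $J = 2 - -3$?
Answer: $\frac{3 i \sqrt{89136859}}{392} \approx 72.254 i$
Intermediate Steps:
$J = 5$ ($J = 2 + 3 = 5$)
$K{\left(n \right)} = \frac{\left(5 + n\right)^{3}}{8 n^{3}}$ ($K{\left(n \right)} = \left(\frac{n + 5}{n + n}\right)^{3} = \left(\frac{5 + n}{2 n}\right)^{3} = \frac{\left(5 + n\right)^{3}}{8 n^{3}}$)
$\sqrt{-5221 + K{\left(o \right)}} = \sqrt{-5221 + \frac{\left(5 + 14\right)^{3}}{8 \cdot 2744}} = \sqrt{-5221 + \frac{1}{8} \cdot \frac{1}{2744} \cdot 19^{3}} = \sqrt{-5221 + \frac{1}{8} \cdot \frac{1}{2744} \cdot 6859} = \sqrt{-5221 + \frac{6859}{21952}} = \sqrt{- \frac{114604533}{21952}} = \frac{3 i \sqrt{89136859}}{392}$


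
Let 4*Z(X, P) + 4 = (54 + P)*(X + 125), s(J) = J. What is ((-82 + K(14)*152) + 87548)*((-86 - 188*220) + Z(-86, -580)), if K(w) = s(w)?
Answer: -4172885347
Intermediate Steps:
K(w) = w
Z(X, P) = -1 + (54 + P)*(125 + X)/4 (Z(X, P) = -1 + ((54 + P)*(X + 125))/4 = -1 + ((54 + P)*(125 + X))/4 = -1 + (54 + P)*(125 + X)/4)
((-82 + K(14)*152) + 87548)*((-86 - 188*220) + Z(-86, -580)) = ((-82 + 14*152) + 87548)*((-86 - 188*220) + (3373/2 + (27/2)*(-86) + (125/4)*(-580) + (1/4)*(-580)*(-86))) = ((-82 + 2128) + 87548)*((-86 - 41360) + (3373/2 - 1161 - 18125 + 12470)) = (2046 + 87548)*(-41446 - 10259/2) = 89594*(-93151/2) = -4172885347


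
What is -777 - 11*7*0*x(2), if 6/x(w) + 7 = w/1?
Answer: -777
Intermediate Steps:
x(w) = 6/(-7 + w) (x(w) = 6/(-7 + w/1) = 6/(-7 + w*1) = 6/(-7 + w))
-777 - 11*7*0*x(2) = -777 - 11*7*0*(6/(-7 + 2)) = -777 - 77*0*(6/(-5)) = -777 - 77*0*(6*(-⅕)) = -777 - 77*0*(-6/5) = -777 - 77*0 = -777 - 1*0 = -777 + 0 = -777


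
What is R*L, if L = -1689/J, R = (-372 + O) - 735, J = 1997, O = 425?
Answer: 1151898/1997 ≈ 576.81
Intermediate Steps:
R = -682 (R = (-372 + 425) - 735 = 53 - 735 = -682)
L = -1689/1997 ≈ -0.84577
R*L = -682*(-1689/1997) = 1151898/1997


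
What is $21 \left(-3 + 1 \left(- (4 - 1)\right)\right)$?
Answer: $-126$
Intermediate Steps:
$21 \left(-3 + 1 \left(- (4 - 1)\right)\right) = 21 \left(-3 + 1 \left(\left(-1\right) 3\right)\right) = 21 \left(-3 + 1 \left(-3\right)\right) = 21 \left(-3 - 3\right) = 21 \left(-6\right) = -126$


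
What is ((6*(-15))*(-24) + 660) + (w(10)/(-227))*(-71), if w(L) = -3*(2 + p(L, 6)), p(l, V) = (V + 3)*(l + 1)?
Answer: 618627/227 ≈ 2725.2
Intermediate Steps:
p(l, V) = (1 + l)*(3 + V) (p(l, V) = (3 + V)*(1 + l) = (1 + l)*(3 + V))
w(L) = -33 - 27*L (w(L) = -3*(2 + (3 + 6 + 3*L + 6*L)) = -3*(2 + (9 + 9*L)) = -3*(11 + 9*L) = -33 - 27*L)
((6*(-15))*(-24) + 660) + (w(10)/(-227))*(-71) = ((6*(-15))*(-24) + 660) + ((-33 - 27*10)/(-227))*(-71) = (-90*(-24) + 660) + ((-33 - 270)*(-1/227))*(-71) = (2160 + 660) - 303*(-1/227)*(-71) = 2820 + (303/227)*(-71) = 2820 - 21513/227 = 618627/227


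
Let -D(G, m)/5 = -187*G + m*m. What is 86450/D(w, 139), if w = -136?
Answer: -17290/44753 ≈ -0.38634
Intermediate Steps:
D(G, m) = -5*m² + 935*G (D(G, m) = -5*(-187*G + m*m) = -5*(-187*G + m²) = -5*(m² - 187*G) = -5*m² + 935*G)
86450/D(w, 139) = 86450/(-5*139² + 935*(-136)) = 86450/(-5*19321 - 127160) = 86450/(-96605 - 127160) = 86450/(-223765) = 86450*(-1/223765) = -17290/44753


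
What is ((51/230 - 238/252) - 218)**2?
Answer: 51246998884/1071225 ≈ 47840.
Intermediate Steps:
((51/230 - 238/252) - 218)**2 = ((51*(1/230) - 238*1/252) - 218)**2 = ((51/230 - 17/18) - 218)**2 = (-748/1035 - 218)**2 = (-226378/1035)**2 = 51246998884/1071225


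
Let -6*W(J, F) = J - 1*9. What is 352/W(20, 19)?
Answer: -192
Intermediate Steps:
W(J, F) = 3/2 - J/6 (W(J, F) = -(J - 1*9)/6 = -(J - 9)/6 = -(-9 + J)/6 = 3/2 - J/6)
352/W(20, 19) = 352/(3/2 - ⅙*20) = 352/(3/2 - 10/3) = 352/(-11/6) = 352*(-6/11) = -192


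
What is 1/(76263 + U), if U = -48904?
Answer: 1/27359 ≈ 3.6551e-5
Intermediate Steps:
1/(76263 + U) = 1/(76263 - 48904) = 1/27359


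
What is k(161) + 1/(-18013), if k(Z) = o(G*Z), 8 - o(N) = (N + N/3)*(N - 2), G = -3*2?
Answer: -22458176089/18013 ≈ -1.2468e+6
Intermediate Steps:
G = -6
o(N) = 8 - 4*N*(-2 + N)/3 (o(N) = 8 - (N + N/3)*(N - 2) = 8 - (N + N*(1/3))*(-2 + N) = 8 - (N + N/3)*(-2 + N) = 8 - 4*N/3*(-2 + N) = 8 - 4*N*(-2 + N)/3)
k(Z) = 8 - 48*Z**2 - 16*Z (k(Z) = 8 - 4*36*Z**2/3 + 8*(-6*Z)/3 = 8 - 48*Z**2 - 16*Z)
k(161) + 1/(-18013) = (8 - 48*161**2 - 16*161) + 1/(-18013) = (8 - 48*25921 - 2576) - 1/18013 = (8 - 1244208 - 2576) - 1/18013 = -1246776 - 1/18013 = -22458176089/18013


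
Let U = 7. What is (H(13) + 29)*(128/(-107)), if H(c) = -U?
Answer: -2816/107 ≈ -26.318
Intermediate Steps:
H(c) = -7 (H(c) = -1*7 = -7)
(H(13) + 29)*(128/(-107)) = (-7 + 29)*(128/(-107)) = 22*(128*(-1/107)) = 22*(-128/107) = -2816/107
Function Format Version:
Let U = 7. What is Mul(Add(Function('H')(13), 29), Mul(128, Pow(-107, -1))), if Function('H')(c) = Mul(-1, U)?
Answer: Rational(-2816, 107) ≈ -26.318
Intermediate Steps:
Function('H')(c) = -7 (Function('H')(c) = Mul(-1, 7) = -7)
Mul(Add(Function('H')(13), 29), Mul(128, Pow(-107, -1))) = Mul(Add(-7, 29), Mul(128, Pow(-107, -1))) = Mul(22, Mul(128, Rational(-1, 107))) = Mul(22, Rational(-128, 107)) = Rational(-2816, 107)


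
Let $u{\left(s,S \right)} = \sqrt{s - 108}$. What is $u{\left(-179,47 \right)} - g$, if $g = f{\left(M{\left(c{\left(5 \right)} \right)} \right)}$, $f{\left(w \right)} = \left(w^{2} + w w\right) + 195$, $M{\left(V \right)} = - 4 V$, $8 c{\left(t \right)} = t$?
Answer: $- \frac{415}{2} + i \sqrt{287} \approx -207.5 + 16.941 i$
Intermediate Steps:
$c{\left(t \right)} = \frac{t}{8}$
$u{\left(s,S \right)} = \sqrt{-108 + s}$
$f{\left(w \right)} = 195 + 2 w^{2}$ ($f{\left(w \right)} = \left(w^{2} + w^{2}\right) + 195 = 2 w^{2} + 195 = 195 + 2 w^{2}$)
$g = \frac{415}{2}$ ($g = 195 + 2 \left(- 4 \cdot \frac{1}{8} \cdot 5\right)^{2} = 195 + 2 \left(\left(-4\right) \frac{5}{8}\right)^{2} = 195 + 2 \left(- \frac{5}{2}\right)^{2} = 195 + 2 \cdot \frac{25}{4} = 195 + \frac{25}{2} = \frac{415}{2} \approx 207.5$)
$u{\left(-179,47 \right)} - g = \sqrt{-108 - 179} - \frac{415}{2} = \sqrt{-287} - \frac{415}{2} = i \sqrt{287} - \frac{415}{2} = - \frac{415}{2} + i \sqrt{287}$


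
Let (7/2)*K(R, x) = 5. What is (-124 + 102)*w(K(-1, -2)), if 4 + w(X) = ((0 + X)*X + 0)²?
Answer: -8712/2401 ≈ -3.6285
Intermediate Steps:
K(R, x) = 10/7 (K(R, x) = (2/7)*5 = 10/7)
w(X) = -4 + X⁴ (w(X) = -4 + ((0 + X)*X + 0)² = -4 + (X*X + 0)² = -4 + (X² + 0)² = -4 + (X²)² = -4 + X⁴)
(-124 + 102)*w(K(-1, -2)) = (-124 + 102)*(-4 + (10/7)⁴) = -22*(-4 + 10000/2401) = -22*396/2401 = -8712/2401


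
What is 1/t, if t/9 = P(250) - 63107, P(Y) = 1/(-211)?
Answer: -211/119840202 ≈ -1.7607e-6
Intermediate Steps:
P(Y) = -1/211
t = -119840202/211 (t = 9*(-1/211 - 63107) = 9*(-13315578/211) = -119840202/211 ≈ -5.6796e+5)
1/t = 1/(-119840202/211) = -211/119840202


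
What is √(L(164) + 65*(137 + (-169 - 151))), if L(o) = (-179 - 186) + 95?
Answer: I*√12165 ≈ 110.3*I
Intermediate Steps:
L(o) = -270 (L(o) = -365 + 95 = -270)
√(L(164) + 65*(137 + (-169 - 151))) = √(-270 + 65*(137 + (-169 - 151))) = √(-270 + 65*(137 - 320)) = √(-270 + 65*(-183)) = √(-270 - 11895) = √(-12165) = I*√12165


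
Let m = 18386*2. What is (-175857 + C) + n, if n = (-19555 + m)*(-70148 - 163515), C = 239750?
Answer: -4022911978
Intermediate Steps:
m = 36772
n = -4022975871 (n = (-19555 + 36772)*(-70148 - 163515) = 17217*(-233663) = -4022975871)
(-175857 + C) + n = (-175857 + 239750) - 4022975871 = 63893 - 4022975871 = -4022911978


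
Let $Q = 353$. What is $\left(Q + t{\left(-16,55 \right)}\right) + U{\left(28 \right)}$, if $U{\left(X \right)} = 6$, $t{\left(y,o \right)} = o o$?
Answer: $3384$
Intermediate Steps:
$t{\left(y,o \right)} = o^{2}$
$\left(Q + t{\left(-16,55 \right)}\right) + U{\left(28 \right)} = \left(353 + 55^{2}\right) + 6 = \left(353 + 3025\right) + 6 = 3378 + 6 = 3384$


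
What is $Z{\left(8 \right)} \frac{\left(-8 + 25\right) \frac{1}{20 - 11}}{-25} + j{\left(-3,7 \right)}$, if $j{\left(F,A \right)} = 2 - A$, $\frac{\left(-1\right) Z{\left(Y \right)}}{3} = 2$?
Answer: $- \frac{341}{75} \approx -4.5467$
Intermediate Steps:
$Z{\left(Y \right)} = -6$ ($Z{\left(Y \right)} = \left(-3\right) 2 = -6$)
$Z{\left(8 \right)} \frac{\left(-8 + 25\right) \frac{1}{20 - 11}}{-25} + j{\left(-3,7 \right)} = - 6 \frac{\left(-8 + 25\right) \frac{1}{20 - 11}}{-25} + \left(2 - 7\right) = - 6 \cdot \frac{17}{9} \left(- \frac{1}{25}\right) + \left(2 - 7\right) = - 6 \cdot 17 \cdot \frac{1}{9} \left(- \frac{1}{25}\right) - 5 = - 6 \cdot \frac{17}{9} \left(- \frac{1}{25}\right) - 5 = \left(-6\right) \left(- \frac{17}{225}\right) - 5 = \frac{34}{75} - 5 = - \frac{341}{75}$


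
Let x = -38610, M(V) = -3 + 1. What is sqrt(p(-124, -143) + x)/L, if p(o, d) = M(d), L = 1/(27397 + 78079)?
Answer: 1476664*I*sqrt(197) ≈ 2.0726e+7*I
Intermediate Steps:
L = 1/105476 ≈ 9.4808e-6
M(V) = -2
p(o, d) = -2
sqrt(p(-124, -143) + x)/L = sqrt(-2 - 38610)/(1/105476) = sqrt(-38612)*105476 = (14*I*sqrt(197))*105476 = 1476664*I*sqrt(197)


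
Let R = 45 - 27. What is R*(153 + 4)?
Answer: 2826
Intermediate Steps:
R = 18
R*(153 + 4) = 18*(153 + 4) = 18*157 = 2826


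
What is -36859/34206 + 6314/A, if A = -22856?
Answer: -264606497/195453084 ≈ -1.3538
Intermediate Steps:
-36859/34206 + 6314/A = -36859/34206 + 6314/(-22856) = -36859*1/34206 + 6314*(-1/22856) = -36859/34206 - 3157/11428 = -264606497/195453084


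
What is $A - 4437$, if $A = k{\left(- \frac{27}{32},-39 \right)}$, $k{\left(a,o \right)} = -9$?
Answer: $-4446$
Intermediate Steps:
$A = -9$
$A - 4437 = -9 - 4437 = -4446$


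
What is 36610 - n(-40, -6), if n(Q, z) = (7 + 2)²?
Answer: 36529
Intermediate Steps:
n(Q, z) = 81 (n(Q, z) = 9² = 81)
36610 - n(-40, -6) = 36610 - 1*81 = 36610 - 81 = 36529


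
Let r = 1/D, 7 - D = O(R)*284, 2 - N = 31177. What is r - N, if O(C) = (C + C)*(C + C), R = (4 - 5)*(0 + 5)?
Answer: 885151774/28393 ≈ 31175.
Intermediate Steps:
N = -31175 (N = 2 - 1*31177 = 2 - 31177 = -31175)
R = -5 (R = -1*5 = -5)
O(C) = 4*C² (O(C) = (2*C)*(2*C) = 4*C²)
D = -28393 (D = 7 - 4*(-5)²*284 = 7 - 4*25*284 = 7 - 100*284 = 7 - 1*28400 = 7 - 28400 = -28393)
r = -1/28393 (r = 1/(-28393) = -1/28393 ≈ -3.5220e-5)
r - N = -1/28393 - 1*(-31175) = -1/28393 + 31175 = 885151774/28393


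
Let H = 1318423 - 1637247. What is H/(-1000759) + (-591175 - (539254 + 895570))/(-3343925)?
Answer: 3093660277441/3346463039075 ≈ 0.92446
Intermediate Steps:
H = -318824
H/(-1000759) + (-591175 - (539254 + 895570))/(-3343925) = -318824/(-1000759) + (-591175 - (539254 + 895570))/(-3343925) = -318824*(-1/1000759) + (-591175 - 1*1434824)*(-1/3343925) = 318824/1000759 + (-591175 - 1434824)*(-1/3343925) = 318824/1000759 - 2025999*(-1/3343925) = 318824/1000759 + 2025999/3343925 = 3093660277441/3346463039075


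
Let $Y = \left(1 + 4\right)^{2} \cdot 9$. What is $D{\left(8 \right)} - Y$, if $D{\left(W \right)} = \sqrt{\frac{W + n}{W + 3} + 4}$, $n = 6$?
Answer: $-225 + \frac{\sqrt{638}}{11} \approx -222.7$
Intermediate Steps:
$D{\left(W \right)} = \sqrt{4 + \frac{6 + W}{3 + W}}$ ($D{\left(W \right)} = \sqrt{\frac{W + 6}{W + 3} + 4} = \sqrt{\frac{6 + W}{3 + W} + 4} = \sqrt{4 + \frac{6 + W}{3 + W}}$)
$Y = 225$ ($Y = 5^{2} \cdot 9 = 25 \cdot 9 = 225$)
$D{\left(8 \right)} - Y = \sqrt{\frac{18 + 5 \cdot 8}{3 + 8}} - 225 = \sqrt{\frac{18 + 40}{11}} - 225 = \sqrt{\frac{1}{11} \cdot 58} - 225 = \sqrt{\frac{58}{11}} - 225 = \frac{\sqrt{638}}{11} - 225 = -225 + \frac{\sqrt{638}}{11}$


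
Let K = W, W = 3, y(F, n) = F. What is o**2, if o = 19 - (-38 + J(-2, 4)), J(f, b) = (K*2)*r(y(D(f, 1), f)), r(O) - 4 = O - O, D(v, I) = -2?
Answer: 1089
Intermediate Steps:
K = 3
r(O) = 4 (r(O) = 4 + (O - O) = 4 + 0 = 4)
J(f, b) = 24 (J(f, b) = (3*2)*4 = 6*4 = 24)
o = 33 (o = 19 - (-38 + 24) = 19 - 1*(-14) = 19 + 14 = 33)
o**2 = 33**2 = 1089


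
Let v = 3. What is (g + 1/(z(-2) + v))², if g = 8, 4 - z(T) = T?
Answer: 5329/81 ≈ 65.790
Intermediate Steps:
z(T) = 4 - T
(g + 1/(z(-2) + v))² = (8 + 1/((4 - 1*(-2)) + 3))² = (8 + 1/((4 + 2) + 3))² = (8 + 1/(6 + 3))² = (8 + 1/9)² = (8 + ⅑)² = (73/9)² = 5329/81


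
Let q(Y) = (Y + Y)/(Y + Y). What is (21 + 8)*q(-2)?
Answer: 29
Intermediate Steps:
q(Y) = 1 (q(Y) = (2*Y)/((2*Y)) = (2*Y)*(1/(2*Y)) = 1)
(21 + 8)*q(-2) = (21 + 8)*1 = 29*1 = 29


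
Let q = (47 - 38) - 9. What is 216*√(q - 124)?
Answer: 432*I*√31 ≈ 2405.3*I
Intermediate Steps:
q = 0 (q = 9 - 9 = 0)
216*√(q - 124) = 216*√(0 - 124) = 216*√(-124) = 216*(2*I*√31) = 432*I*√31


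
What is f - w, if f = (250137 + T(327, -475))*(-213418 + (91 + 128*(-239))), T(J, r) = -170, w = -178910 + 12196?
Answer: -60971533959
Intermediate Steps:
w = -166714
f = -60971700673 (f = (250137 - 170)*(-213418 + (91 + 128*(-239))) = 249967*(-213418 + (91 - 30592)) = 249967*(-213418 - 30501) = 249967*(-243919) = -60971700673)
f - w = -60971700673 - 1*(-166714) = -60971700673 + 166714 = -60971533959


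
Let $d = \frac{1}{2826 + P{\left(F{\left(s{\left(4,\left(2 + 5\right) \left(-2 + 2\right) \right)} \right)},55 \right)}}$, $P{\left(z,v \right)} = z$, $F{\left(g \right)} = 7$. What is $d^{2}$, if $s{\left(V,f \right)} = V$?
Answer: $\frac{1}{8025889} \approx 1.246 \cdot 10^{-7}$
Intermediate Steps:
$d = \frac{1}{2833}$ ($d = \frac{1}{2826 + 7} = \frac{1}{2833} \approx 0.00035298$)
$d^{2} = \left(\frac{1}{2833}\right)^{2} = \frac{1}{8025889}$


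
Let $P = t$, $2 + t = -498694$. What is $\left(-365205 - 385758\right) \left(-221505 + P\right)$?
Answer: $540844303563$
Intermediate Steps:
$t = -498696$ ($t = -2 - 498694 = -498696$)
$P = -498696$
$\left(-365205 - 385758\right) \left(-221505 + P\right) = \left(-365205 - 385758\right) \left(-221505 - 498696\right) = \left(-750963\right) \left(-720201\right) = 540844303563$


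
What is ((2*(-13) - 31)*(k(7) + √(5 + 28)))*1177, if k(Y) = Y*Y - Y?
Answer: -2817738 - 67089*√33 ≈ -3.2031e+6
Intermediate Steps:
k(Y) = Y² - Y
((2*(-13) - 31)*(k(7) + √(5 + 28)))*1177 = ((2*(-13) - 31)*(7*(-1 + 7) + √(5 + 28)))*1177 = ((-26 - 31)*(7*6 + √33))*1177 = -57*(42 + √33)*1177 = (-2394 - 57*√33)*1177 = -2817738 - 67089*√33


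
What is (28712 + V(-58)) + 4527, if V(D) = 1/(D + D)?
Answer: 3855723/116 ≈ 33239.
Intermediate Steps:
V(D) = 1/(2*D)
(28712 + V(-58)) + 4527 = (28712 + (½)/(-58)) + 4527 = (28712 + (½)*(-1/58)) + 4527 = (28712 - 1/116) + 4527 = 3330591/116 + 4527 = 3855723/116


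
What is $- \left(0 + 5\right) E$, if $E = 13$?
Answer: $-65$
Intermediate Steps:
$- \left(0 + 5\right) E = - \left(0 + 5\right) 13 = - 5 \cdot 13 = \left(-1\right) 65 = -65$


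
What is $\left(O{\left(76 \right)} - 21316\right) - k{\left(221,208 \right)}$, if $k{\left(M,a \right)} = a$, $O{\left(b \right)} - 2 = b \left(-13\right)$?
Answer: $-22510$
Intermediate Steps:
$O{\left(b \right)} = 2 - 13 b$ ($O{\left(b \right)} = 2 + b \left(-13\right) = 2 - 13 b$)
$\left(O{\left(76 \right)} - 21316\right) - k{\left(221,208 \right)} = \left(\left(2 - 988\right) - 21316\right) - 208 = \left(-986 - 21316\right) - 208 = -22302 - 208 = -22510$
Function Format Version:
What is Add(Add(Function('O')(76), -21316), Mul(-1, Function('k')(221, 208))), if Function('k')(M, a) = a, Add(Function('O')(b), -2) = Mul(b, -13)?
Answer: -22510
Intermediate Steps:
Function('O')(b) = Add(2, Mul(-13, b)) (Function('O')(b) = Add(2, Mul(b, -13)) = Add(2, Mul(-13, b)))
Add(Add(Function('O')(76), -21316), Mul(-1, Function('k')(221, 208))) = Add(Add(Add(2, Mul(-13, 76)), -21316), Mul(-1, 208)) = Add(Add(Add(2, -988), -21316), -208) = Add(Add(-986, -21316), -208) = Add(-22302, -208) = -22510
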